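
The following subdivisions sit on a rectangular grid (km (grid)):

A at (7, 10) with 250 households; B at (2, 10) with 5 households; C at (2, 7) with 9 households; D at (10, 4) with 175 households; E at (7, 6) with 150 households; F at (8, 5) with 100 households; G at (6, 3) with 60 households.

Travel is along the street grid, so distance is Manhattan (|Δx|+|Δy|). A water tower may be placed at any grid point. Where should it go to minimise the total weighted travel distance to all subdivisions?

(7, 6)

Manhattan distance separates: Σwᵢ(|x−xᵢ|+|y−yᵢ|) = Σwᵢ|x−xᵢ| + Σwᵢ|y−yᵢ|, so x and y are optimised independently as 1-D weighted medians.
Total weight W = 749; half = 374.5.
x-coordinate, sorted with cumulative weight:
  x=2 (B, w=5) cum 5
  x=2 (C, w=9) cum 14
  x=6 (G, w=60) cum 74
  x=7 (A, w=250) cum 324
  x=7 (E, w=150) cum 474  ← median
  x=8 (F, w=100) cum 574
  x=10 (D, w=175) cum 749
⇒ x* = 7
y-coordinate, sorted with cumulative weight:
  y=3 (G, w=60) cum 60
  y=4 (D, w=175) cum 235
  y=5 (F, w=100) cum 335
  y=6 (E, w=150) cum 485  ← median
  y=7 (C, w=9) cum 494
  y=10 (A, w=250) cum 744
  y=10 (B, w=5) cum 749
⇒ y* = 6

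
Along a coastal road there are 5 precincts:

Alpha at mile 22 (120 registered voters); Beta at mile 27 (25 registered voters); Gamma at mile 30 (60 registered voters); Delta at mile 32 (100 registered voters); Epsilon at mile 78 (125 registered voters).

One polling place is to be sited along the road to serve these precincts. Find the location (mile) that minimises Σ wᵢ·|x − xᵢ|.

x = 32

For a sum of weighted absolute distances on a line, the optimum is the weighted median (not the mean). Total weight W = 430; half-weight = 215.
Sort by position and accumulate weight:
  mile 22 (Alpha, w=120) → cum 120
  mile 27 (Beta, w=25) → cum 145
  mile 30 (Gamma, w=60) → cum 205
  mile 32 (Delta, w=100) → cum 305  ≥ 215 → median here
  mile 78 (Epsilon, w=125) → cum 430
Optimal location: mile 32.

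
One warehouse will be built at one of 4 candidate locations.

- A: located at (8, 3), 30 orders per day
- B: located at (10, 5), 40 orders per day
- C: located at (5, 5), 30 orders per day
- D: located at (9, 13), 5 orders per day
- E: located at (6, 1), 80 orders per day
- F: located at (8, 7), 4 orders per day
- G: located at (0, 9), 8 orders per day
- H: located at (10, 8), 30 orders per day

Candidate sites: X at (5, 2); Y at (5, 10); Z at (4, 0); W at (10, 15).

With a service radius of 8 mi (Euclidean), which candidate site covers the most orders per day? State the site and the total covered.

Coverage radius r = 8 mi; a point is covered iff (Δx)²+(Δy)² ≤ 8² = 64.
  X (5, 2): covers {A, B, C, E, F, H} → 214
  Y (5, 10): covers {A, B, C, D, F, G, H} → 147
  Z (4, 0): covers {A, B, C, E} → 180
  W (10, 15): covers {D, H} → 35
Maximum coverage at X: 214 orders per day.

X, covering 214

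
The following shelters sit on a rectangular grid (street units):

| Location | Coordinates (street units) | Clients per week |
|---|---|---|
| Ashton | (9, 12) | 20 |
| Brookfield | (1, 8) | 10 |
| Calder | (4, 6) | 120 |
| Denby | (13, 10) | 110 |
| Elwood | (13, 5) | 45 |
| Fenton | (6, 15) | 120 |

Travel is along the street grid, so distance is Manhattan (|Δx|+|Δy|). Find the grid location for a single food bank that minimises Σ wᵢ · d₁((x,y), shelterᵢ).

Manhattan distance separates: Σwᵢ(|x−xᵢ|+|y−yᵢ|) = Σwᵢ|x−xᵢ| + Σwᵢ|y−yᵢ|, so x and y are optimised independently as 1-D weighted medians.
Total weight W = 425; half = 212.5.
x-coordinate, sorted with cumulative weight:
  x=1 (Brookfield, w=10) cum 10
  x=4 (Calder, w=120) cum 130
  x=6 (Fenton, w=120) cum 250  ← median
  x=9 (Ashton, w=20) cum 270
  x=13 (Denby, w=110) cum 380
  x=13 (Elwood, w=45) cum 425
⇒ x* = 6
y-coordinate, sorted with cumulative weight:
  y=5 (Elwood, w=45) cum 45
  y=6 (Calder, w=120) cum 165
  y=8 (Brookfield, w=10) cum 175
  y=10 (Denby, w=110) cum 285  ← median
  y=12 (Ashton, w=20) cum 305
  y=15 (Fenton, w=120) cum 425
⇒ y* = 10

(6, 10)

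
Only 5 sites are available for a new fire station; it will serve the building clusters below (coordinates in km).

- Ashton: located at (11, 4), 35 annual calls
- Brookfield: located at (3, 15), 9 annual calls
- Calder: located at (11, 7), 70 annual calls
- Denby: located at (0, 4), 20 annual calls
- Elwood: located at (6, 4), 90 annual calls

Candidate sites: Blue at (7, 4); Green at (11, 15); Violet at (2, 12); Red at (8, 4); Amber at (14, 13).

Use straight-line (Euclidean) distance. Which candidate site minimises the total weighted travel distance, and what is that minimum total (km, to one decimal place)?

Blue, total 825.3 km

Total weighted distance at each candidate:
  Blue (7, 4): total = 825.3
  Green (11, 15): total = 2415.6
  Violet (2, 12): total = 2140.5
  Red (8, 4): total = 850.7
  Amber (14, 13): total = 2318.8
Minimum is at Blue with total 825.3 km.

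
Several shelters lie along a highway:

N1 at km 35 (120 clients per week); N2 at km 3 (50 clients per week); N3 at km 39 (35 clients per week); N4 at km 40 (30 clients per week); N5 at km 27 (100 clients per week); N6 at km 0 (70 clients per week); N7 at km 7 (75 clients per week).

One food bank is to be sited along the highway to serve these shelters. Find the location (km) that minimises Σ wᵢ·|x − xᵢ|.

x = 27

For a sum of weighted absolute distances on a line, the optimum is the weighted median (not the mean). Total weight W = 480; half-weight = 240.
Sort by position and accumulate weight:
  km 0 (N6, w=70) → cum 70
  km 3 (N2, w=50) → cum 120
  km 7 (N7, w=75) → cum 195
  km 27 (N5, w=100) → cum 295  ≥ 240 → median here
  km 35 (N1, w=120) → cum 415
  km 39 (N3, w=35) → cum 450
  km 40 (N4, w=30) → cum 480
Optimal location: km 27.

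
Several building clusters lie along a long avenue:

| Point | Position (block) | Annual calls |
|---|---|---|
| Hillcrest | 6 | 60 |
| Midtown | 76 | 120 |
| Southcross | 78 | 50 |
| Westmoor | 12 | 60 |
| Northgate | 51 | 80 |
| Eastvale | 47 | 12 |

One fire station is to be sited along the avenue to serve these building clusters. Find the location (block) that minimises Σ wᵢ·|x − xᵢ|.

x = 51

For a sum of weighted absolute distances on a line, the optimum is the weighted median (not the mean). Total weight W = 382; half-weight = 191.
Sort by position and accumulate weight:
  block 6 (Hillcrest, w=60) → cum 60
  block 12 (Westmoor, w=60) → cum 120
  block 47 (Eastvale, w=12) → cum 132
  block 51 (Northgate, w=80) → cum 212  ≥ 191 → median here
  block 76 (Midtown, w=120) → cum 332
  block 78 (Southcross, w=50) → cum 382
Optimal location: block 51.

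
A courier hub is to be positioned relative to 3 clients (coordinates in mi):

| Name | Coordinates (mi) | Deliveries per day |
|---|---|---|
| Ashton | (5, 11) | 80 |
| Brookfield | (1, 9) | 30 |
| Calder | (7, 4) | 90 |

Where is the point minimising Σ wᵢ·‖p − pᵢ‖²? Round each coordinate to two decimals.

The minimiser of Σwᵢ‖p−pᵢ‖² is the weighted centroid p* = (Σwᵢpᵢ)/(Σwᵢ).
Σwᵢ = 200.
Σwᵢxᵢ = 80·5 + 30·1 + 90·7 = 1060.
Σwᵢyᵢ = 80·11 + 30·9 + 90·4 = 1510.
x* = 1060/200 = 5.30, y* = 1510/200 = 7.55.

(5.30, 7.55)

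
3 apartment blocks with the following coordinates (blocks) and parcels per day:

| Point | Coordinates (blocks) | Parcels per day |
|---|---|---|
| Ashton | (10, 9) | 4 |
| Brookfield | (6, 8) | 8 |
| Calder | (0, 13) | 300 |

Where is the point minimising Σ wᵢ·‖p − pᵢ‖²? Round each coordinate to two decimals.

(0.28, 12.82)

The minimiser of Σwᵢ‖p−pᵢ‖² is the weighted centroid p* = (Σwᵢpᵢ)/(Σwᵢ).
Σwᵢ = 312.
Σwᵢxᵢ = 4·10 + 8·6 + 300·0 = 88.
Σwᵢyᵢ = 4·9 + 8·8 + 300·13 = 4000.
x* = 88/312 = 0.28, y* = 4000/312 = 12.82.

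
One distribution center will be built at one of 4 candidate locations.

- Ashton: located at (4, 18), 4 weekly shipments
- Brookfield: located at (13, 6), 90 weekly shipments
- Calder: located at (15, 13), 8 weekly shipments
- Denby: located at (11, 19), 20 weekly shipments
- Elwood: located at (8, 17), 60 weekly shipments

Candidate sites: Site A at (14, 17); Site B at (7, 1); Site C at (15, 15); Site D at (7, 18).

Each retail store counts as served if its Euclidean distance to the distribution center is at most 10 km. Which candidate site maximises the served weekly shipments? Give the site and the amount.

Coverage radius r = 10 km; a point is covered iff (Δx)²+(Δy)² ≤ 10² = 100.
  Site A (14, 17): covers {Calder, Denby, Elwood} → 88
  Site B (7, 1): covers {Brookfield} → 90
  Site C (15, 15): covers {Brookfield, Calder, Denby, Elwood} → 178
  Site D (7, 18): covers {Ashton, Calder, Denby, Elwood} → 92
Maximum coverage at Site C: 178 weekly shipments.

Site C, covering 178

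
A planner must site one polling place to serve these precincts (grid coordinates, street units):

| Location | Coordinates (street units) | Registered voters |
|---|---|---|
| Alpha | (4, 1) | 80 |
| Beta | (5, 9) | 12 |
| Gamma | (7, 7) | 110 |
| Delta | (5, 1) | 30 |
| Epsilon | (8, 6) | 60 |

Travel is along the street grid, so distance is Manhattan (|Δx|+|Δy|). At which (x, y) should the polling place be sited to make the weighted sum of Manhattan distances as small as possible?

(7, 6)

Manhattan distance separates: Σwᵢ(|x−xᵢ|+|y−yᵢ|) = Σwᵢ|x−xᵢ| + Σwᵢ|y−yᵢ|, so x and y are optimised independently as 1-D weighted medians.
Total weight W = 292; half = 146.
x-coordinate, sorted with cumulative weight:
  x=4 (Alpha, w=80) cum 80
  x=5 (Beta, w=12) cum 92
  x=5 (Delta, w=30) cum 122
  x=7 (Gamma, w=110) cum 232  ← median
  x=8 (Epsilon, w=60) cum 292
⇒ x* = 7
y-coordinate, sorted with cumulative weight:
  y=1 (Alpha, w=80) cum 80
  y=1 (Delta, w=30) cum 110
  y=6 (Epsilon, w=60) cum 170  ← median
  y=7 (Gamma, w=110) cum 280
  y=9 (Beta, w=12) cum 292
⇒ y* = 6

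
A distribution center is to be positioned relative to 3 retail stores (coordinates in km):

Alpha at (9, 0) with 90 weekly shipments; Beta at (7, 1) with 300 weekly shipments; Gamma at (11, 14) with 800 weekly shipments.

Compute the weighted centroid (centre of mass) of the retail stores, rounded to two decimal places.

(9.84, 9.66)

The minimiser of Σwᵢ‖p−pᵢ‖² is the weighted centroid p* = (Σwᵢpᵢ)/(Σwᵢ).
Σwᵢ = 1190.
Σwᵢxᵢ = 90·9 + 300·7 + 800·11 = 11710.
Σwᵢyᵢ = 90·0 + 300·1 + 800·14 = 11500.
x* = 11710/1190 = 9.84, y* = 11500/1190 = 9.66.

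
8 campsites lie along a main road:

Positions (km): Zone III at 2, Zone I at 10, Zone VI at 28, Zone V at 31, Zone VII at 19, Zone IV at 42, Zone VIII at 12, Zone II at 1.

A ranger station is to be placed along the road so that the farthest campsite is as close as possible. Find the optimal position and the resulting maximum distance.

location 21.5, max distance 20.5

The 1-center on a line is the midpoint of the two extreme points: leftmost at 1, rightmost at 42.
Optimal location = (1 + 42)/2 = 21.5; maximum distance = (42 − 1)/2 = 20.5.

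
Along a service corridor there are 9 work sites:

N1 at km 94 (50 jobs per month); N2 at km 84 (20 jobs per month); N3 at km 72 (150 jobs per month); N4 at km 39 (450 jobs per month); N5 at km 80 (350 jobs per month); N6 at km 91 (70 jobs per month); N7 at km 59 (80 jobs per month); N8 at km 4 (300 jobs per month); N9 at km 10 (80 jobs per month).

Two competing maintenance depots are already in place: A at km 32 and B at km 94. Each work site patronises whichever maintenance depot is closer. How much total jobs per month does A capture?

The indifferent point is the midpoint (32+94)/2 = 63; work sites left of it (closer to A at 32) go to A, those right go to B.
  N8 at 4 (w=300) → A
  N9 at 10 (w=80) → A
  N4 at 39 (w=450) → A
  N7 at 59 (w=80) → A
  N3 at 72 (w=150) → B
  N5 at 80 (w=350) → B
  N2 at 84 (w=20) → B
  N6 at 91 (w=70) → B
  N1 at 94 (w=50) → B
A captures 910; B captures 640.

910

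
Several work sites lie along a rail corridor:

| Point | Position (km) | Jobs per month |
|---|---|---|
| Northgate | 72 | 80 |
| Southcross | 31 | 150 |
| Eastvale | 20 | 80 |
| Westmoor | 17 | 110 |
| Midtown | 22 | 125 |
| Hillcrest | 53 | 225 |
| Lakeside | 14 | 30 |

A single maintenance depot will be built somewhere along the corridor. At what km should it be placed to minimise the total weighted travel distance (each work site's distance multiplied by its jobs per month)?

x = 31

For a sum of weighted absolute distances on a line, the optimum is the weighted median (not the mean). Total weight W = 800; half-weight = 400.
Sort by position and accumulate weight:
  km 14 (Lakeside, w=30) → cum 30
  km 17 (Westmoor, w=110) → cum 140
  km 20 (Eastvale, w=80) → cum 220
  km 22 (Midtown, w=125) → cum 345
  km 31 (Southcross, w=150) → cum 495  ≥ 400 → median here
  km 53 (Hillcrest, w=225) → cum 720
  km 72 (Northgate, w=80) → cum 800
Optimal location: km 31.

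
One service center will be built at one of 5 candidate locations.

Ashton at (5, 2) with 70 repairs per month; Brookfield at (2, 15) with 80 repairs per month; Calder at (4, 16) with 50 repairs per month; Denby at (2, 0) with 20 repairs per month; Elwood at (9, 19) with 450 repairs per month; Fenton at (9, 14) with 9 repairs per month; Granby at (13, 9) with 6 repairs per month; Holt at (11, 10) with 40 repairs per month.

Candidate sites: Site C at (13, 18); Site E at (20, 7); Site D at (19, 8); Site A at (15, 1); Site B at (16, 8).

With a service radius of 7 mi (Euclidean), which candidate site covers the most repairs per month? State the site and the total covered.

Coverage radius r = 7 mi; a point is covered iff (Δx)²+(Δy)² ≤ 7² = 49.
  Site C (13, 18): covers {Elwood, Fenton} → 459
  Site E (20, 7): covers {none} → 0
  Site D (19, 8): covers {Granby} → 6
  Site A (15, 1): covers {none} → 0
  Site B (16, 8): covers {Granby, Holt} → 46
Maximum coverage at Site C: 459 repairs per month.

Site C, covering 459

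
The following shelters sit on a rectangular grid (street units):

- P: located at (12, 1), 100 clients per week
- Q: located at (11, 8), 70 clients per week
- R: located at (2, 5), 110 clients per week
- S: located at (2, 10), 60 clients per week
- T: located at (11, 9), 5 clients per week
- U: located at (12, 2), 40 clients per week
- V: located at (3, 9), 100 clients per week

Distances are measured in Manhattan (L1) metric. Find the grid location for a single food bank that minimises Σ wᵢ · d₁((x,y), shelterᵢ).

Manhattan distance separates: Σwᵢ(|x−xᵢ|+|y−yᵢ|) = Σwᵢ|x−xᵢ| + Σwᵢ|y−yᵢ|, so x and y are optimised independently as 1-D weighted medians.
Total weight W = 485; half = 242.5.
x-coordinate, sorted with cumulative weight:
  x=2 (R, w=110) cum 110
  x=2 (S, w=60) cum 170
  x=3 (V, w=100) cum 270  ← median
  x=11 (Q, w=70) cum 340
  x=11 (T, w=5) cum 345
  x=12 (P, w=100) cum 445
  x=12 (U, w=40) cum 485
⇒ x* = 3
y-coordinate, sorted with cumulative weight:
  y=1 (P, w=100) cum 100
  y=2 (U, w=40) cum 140
  y=5 (R, w=110) cum 250  ← median
  y=8 (Q, w=70) cum 320
  y=9 (T, w=5) cum 325
  y=9 (V, w=100) cum 425
  y=10 (S, w=60) cum 485
⇒ y* = 5

(3, 5)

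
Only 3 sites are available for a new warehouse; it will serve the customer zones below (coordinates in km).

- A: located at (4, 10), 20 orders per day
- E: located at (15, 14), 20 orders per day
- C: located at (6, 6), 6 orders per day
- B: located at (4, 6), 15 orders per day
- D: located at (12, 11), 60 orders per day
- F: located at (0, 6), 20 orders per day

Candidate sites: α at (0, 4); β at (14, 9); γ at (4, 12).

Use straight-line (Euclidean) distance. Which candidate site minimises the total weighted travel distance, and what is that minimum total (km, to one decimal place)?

β, total 966.9 km

Total weighted distance at each candidate:
  α (0, 4): total = 1483.4
  β (14, 9): total = 966.9
  γ (4, 12): total = 1019.5
Minimum is at β with total 966.9 km.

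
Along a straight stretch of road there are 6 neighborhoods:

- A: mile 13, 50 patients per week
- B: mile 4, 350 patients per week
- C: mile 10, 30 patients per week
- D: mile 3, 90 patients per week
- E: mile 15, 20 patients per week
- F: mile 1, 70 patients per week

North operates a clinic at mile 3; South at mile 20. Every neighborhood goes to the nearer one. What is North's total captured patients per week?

The indifferent point is the midpoint (3+20)/2 = 11.5; neighborhoods left of it (closer to North at 3) go to North, those right go to South.
  F at 1 (w=70) → North
  D at 3 (w=90) → North
  B at 4 (w=350) → North
  C at 10 (w=30) → North
  A at 13 (w=50) → South
  E at 15 (w=20) → South
North captures 540; South captures 70.

540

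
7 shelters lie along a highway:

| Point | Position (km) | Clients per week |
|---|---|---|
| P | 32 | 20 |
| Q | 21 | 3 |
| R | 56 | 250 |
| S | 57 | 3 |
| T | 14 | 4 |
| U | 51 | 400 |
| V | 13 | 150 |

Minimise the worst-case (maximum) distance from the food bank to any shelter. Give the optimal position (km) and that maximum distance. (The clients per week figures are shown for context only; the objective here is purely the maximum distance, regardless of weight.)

The 1-center on a line is the midpoint of the two extreme points: leftmost at 13, rightmost at 57.
Optimal location = (13 + 57)/2 = 35; maximum distance = (57 − 13)/2 = 22.

location 35, max distance 22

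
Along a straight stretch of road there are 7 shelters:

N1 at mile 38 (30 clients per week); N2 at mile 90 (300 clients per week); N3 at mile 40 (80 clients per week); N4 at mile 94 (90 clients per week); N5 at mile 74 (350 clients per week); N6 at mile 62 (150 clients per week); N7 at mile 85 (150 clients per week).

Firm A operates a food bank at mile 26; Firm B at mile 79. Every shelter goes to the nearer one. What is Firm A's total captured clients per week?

110

The indifferent point is the midpoint (26+79)/2 = 52.5; shelters left of it (closer to Firm A at 26) go to Firm A, those right go to Firm B.
  N1 at 38 (w=30) → Firm A
  N3 at 40 (w=80) → Firm A
  N6 at 62 (w=150) → Firm B
  N5 at 74 (w=350) → Firm B
  N7 at 85 (w=150) → Firm B
  N2 at 90 (w=300) → Firm B
  N4 at 94 (w=90) → Firm B
Firm A captures 110; Firm B captures 1040.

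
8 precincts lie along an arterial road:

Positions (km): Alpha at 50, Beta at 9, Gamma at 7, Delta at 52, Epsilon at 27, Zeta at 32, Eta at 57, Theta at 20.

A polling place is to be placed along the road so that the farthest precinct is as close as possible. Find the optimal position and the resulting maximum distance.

location 32, max distance 25

The 1-center on a line is the midpoint of the two extreme points: leftmost at 7, rightmost at 57.
Optimal location = (7 + 57)/2 = 32; maximum distance = (57 − 7)/2 = 25.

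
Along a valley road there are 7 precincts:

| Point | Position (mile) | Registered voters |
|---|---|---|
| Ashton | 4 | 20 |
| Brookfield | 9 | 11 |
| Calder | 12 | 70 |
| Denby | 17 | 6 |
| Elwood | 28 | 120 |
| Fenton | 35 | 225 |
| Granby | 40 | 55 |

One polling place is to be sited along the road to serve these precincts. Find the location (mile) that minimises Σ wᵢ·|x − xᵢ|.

For a sum of weighted absolute distances on a line, the optimum is the weighted median (not the mean). Total weight W = 507; half-weight = 253.5.
Sort by position and accumulate weight:
  mile 4 (Ashton, w=20) → cum 20
  mile 9 (Brookfield, w=11) → cum 31
  mile 12 (Calder, w=70) → cum 101
  mile 17 (Denby, w=6) → cum 107
  mile 28 (Elwood, w=120) → cum 227
  mile 35 (Fenton, w=225) → cum 452  ≥ 253.5 → median here
  mile 40 (Granby, w=55) → cum 507
Optimal location: mile 35.

x = 35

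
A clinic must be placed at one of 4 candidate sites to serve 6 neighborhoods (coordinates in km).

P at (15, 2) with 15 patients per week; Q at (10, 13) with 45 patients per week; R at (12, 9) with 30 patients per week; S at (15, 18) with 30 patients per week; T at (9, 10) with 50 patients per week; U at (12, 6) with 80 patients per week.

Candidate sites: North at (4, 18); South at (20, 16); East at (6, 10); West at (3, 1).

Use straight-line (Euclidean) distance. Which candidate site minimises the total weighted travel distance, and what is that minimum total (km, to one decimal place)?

Total weighted distance at each candidate:
  North (4, 18): total = 2959.4
  South (20, 16): total = 2824.3
  East (6, 10): total = 1676.2
  West (3, 1): total = 3155.8
Minimum is at East with total 1676.2 km.

East, total 1676.2 km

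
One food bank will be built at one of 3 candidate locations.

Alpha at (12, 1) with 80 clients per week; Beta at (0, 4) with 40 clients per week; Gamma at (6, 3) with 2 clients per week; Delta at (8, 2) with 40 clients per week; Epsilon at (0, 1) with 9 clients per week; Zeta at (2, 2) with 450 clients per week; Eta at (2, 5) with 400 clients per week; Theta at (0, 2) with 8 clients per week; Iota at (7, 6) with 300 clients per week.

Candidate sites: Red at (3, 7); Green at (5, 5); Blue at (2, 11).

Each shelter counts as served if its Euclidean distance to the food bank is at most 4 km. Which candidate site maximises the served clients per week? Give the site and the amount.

Green, covering 702

Coverage radius r = 4 km; a point is covered iff (Δx)²+(Δy)² ≤ 4² = 16.
  Red (3, 7): covers {Eta} → 400
  Green (5, 5): covers {Gamma, Eta, Iota} → 702
  Blue (2, 11): covers {none} → 0
Maximum coverage at Green: 702 clients per week.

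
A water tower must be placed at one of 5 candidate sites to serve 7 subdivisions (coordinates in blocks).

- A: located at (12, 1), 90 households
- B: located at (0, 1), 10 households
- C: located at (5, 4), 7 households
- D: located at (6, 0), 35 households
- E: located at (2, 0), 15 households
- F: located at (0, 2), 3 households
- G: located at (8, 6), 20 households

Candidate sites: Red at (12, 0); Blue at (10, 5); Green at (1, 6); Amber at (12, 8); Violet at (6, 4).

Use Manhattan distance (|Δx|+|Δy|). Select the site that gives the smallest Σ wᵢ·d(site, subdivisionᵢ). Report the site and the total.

Total weighted distance at each candidate:
  Red (12, 0): total = 899
  Blue (10, 5): total = 1331
  Green (1, 6): total = 2187
  Amber (12, 8): total = 1831
  Violet (6, 4): total = 1271
Minimum is at Red with total 899 blocks.

Red, total 899 blocks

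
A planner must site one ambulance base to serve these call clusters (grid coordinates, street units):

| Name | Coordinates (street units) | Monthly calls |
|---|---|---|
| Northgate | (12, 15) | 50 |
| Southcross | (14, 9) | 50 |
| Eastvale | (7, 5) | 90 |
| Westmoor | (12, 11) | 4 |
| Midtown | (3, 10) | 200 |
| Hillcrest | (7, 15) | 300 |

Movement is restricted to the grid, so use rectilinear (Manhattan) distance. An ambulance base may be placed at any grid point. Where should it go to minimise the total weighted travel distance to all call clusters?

(7, 15)

Manhattan distance separates: Σwᵢ(|x−xᵢ|+|y−yᵢ|) = Σwᵢ|x−xᵢ| + Σwᵢ|y−yᵢ|, so x and y are optimised independently as 1-D weighted medians.
Total weight W = 694; half = 347.
x-coordinate, sorted with cumulative weight:
  x=3 (Midtown, w=200) cum 200
  x=7 (Eastvale, w=90) cum 290
  x=7 (Hillcrest, w=300) cum 590  ← median
  x=12 (Northgate, w=50) cum 640
  x=12 (Westmoor, w=4) cum 644
  x=14 (Southcross, w=50) cum 694
⇒ x* = 7
y-coordinate, sorted with cumulative weight:
  y=5 (Eastvale, w=90) cum 90
  y=9 (Southcross, w=50) cum 140
  y=10 (Midtown, w=200) cum 340
  y=11 (Westmoor, w=4) cum 344
  y=15 (Northgate, w=50) cum 394  ← median
  y=15 (Hillcrest, w=300) cum 694
⇒ y* = 15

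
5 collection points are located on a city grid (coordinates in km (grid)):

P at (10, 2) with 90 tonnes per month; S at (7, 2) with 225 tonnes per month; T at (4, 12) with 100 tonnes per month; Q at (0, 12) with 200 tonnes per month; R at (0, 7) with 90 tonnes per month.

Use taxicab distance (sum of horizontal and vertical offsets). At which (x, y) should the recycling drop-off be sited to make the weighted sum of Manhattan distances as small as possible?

Manhattan distance separates: Σwᵢ(|x−xᵢ|+|y−yᵢ|) = Σwᵢ|x−xᵢ| + Σwᵢ|y−yᵢ|, so x and y are optimised independently as 1-D weighted medians.
Total weight W = 705; half = 352.5.
x-coordinate, sorted with cumulative weight:
  x=0 (Q, w=200) cum 200
  x=0 (R, w=90) cum 290
  x=4 (T, w=100) cum 390  ← median
  x=7 (S, w=225) cum 615
  x=10 (P, w=90) cum 705
⇒ x* = 4
y-coordinate, sorted with cumulative weight:
  y=2 (P, w=90) cum 90
  y=2 (S, w=225) cum 315
  y=7 (R, w=90) cum 405  ← median
  y=12 (T, w=100) cum 505
  y=12 (Q, w=200) cum 705
⇒ y* = 7

(4, 7)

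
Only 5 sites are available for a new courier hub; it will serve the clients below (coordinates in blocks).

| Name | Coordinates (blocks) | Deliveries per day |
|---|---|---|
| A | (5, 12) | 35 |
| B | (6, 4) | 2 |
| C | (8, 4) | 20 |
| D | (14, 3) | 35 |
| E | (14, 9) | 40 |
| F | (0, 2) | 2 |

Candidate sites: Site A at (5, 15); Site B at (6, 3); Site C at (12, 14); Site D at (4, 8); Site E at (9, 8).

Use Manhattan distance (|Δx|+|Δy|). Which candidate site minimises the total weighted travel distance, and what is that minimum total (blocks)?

Total weighted distance at each candidate:
  Site A (5, 15): total = 1780
  Site B (6, 3): total = 1266
  Site C (12, 14): total = 1410
  Site D (4, 8): total = 1332
  Site E (9, 8): total = 1014
Minimum is at Site E with total 1014 blocks.

Site E, total 1014 blocks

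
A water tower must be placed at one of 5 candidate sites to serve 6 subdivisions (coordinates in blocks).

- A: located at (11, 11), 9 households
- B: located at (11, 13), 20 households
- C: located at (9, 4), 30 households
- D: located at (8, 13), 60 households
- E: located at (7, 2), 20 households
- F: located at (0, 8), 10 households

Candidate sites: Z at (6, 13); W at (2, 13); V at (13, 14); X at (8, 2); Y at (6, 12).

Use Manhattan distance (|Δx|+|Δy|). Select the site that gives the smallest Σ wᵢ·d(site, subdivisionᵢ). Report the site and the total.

Z, total 993 blocks

Total weighted distance at each candidate:
  Z (6, 13): total = 993
  W (2, 13): total = 1509
  V (13, 14): total = 1435
  X (8, 2): total = 1298
  Y (6, 12): total = 1004
Minimum is at Z with total 993 blocks.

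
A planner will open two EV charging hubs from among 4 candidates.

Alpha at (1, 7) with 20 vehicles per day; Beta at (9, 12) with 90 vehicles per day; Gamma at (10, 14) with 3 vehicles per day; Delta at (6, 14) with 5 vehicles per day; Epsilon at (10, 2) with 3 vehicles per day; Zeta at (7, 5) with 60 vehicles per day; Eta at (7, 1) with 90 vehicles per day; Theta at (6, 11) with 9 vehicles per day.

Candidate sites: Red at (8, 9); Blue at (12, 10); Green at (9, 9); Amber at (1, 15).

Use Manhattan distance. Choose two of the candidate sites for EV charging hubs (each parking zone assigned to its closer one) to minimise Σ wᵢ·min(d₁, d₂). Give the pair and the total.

Evaluate every pair (each demand assigned to the nearer of the two):
  {Red, Green}: total = 1673
  {Red, Amber}: total = 1744
  {Red, Blue}: total = 1766
  {Green, Amber}: total = 1807
  {Blue, Green}: total = 1857
  {Blue, Amber}: total = 2611
Best pair: {Red, Green} with total 1673.

{Red, Green}, total 1673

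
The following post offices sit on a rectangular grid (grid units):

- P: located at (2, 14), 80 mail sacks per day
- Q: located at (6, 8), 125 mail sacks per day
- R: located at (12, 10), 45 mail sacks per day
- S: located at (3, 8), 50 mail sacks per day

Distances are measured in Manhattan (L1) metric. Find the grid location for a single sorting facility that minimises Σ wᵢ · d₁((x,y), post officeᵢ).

(6, 8)

Manhattan distance separates: Σwᵢ(|x−xᵢ|+|y−yᵢ|) = Σwᵢ|x−xᵢ| + Σwᵢ|y−yᵢ|, so x and y are optimised independently as 1-D weighted medians.
Total weight W = 300; half = 150.
x-coordinate, sorted with cumulative weight:
  x=2 (P, w=80) cum 80
  x=3 (S, w=50) cum 130
  x=6 (Q, w=125) cum 255  ← median
  x=12 (R, w=45) cum 300
⇒ x* = 6
y-coordinate, sorted with cumulative weight:
  y=8 (Q, w=125) cum 125
  y=8 (S, w=50) cum 175  ← median
  y=10 (R, w=45) cum 220
  y=14 (P, w=80) cum 300
⇒ y* = 8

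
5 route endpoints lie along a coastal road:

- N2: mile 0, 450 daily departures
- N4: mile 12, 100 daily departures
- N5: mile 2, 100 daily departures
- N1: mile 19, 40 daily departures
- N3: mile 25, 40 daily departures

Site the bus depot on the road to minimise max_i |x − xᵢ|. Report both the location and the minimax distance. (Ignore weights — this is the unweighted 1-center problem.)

The 1-center on a line is the midpoint of the two extreme points: leftmost at 0, rightmost at 25.
Optimal location = (0 + 25)/2 = 12.5; maximum distance = (25 − 0)/2 = 12.5.

location 12.5, max distance 12.5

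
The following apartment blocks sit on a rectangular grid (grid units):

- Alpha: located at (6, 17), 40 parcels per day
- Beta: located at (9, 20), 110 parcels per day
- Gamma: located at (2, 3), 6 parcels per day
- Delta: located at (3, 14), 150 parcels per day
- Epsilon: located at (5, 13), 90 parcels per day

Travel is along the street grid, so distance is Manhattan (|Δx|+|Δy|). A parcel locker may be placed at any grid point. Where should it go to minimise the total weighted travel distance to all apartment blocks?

Manhattan distance separates: Σwᵢ(|x−xᵢ|+|y−yᵢ|) = Σwᵢ|x−xᵢ| + Σwᵢ|y−yᵢ|, so x and y are optimised independently as 1-D weighted medians.
Total weight W = 396; half = 198.
x-coordinate, sorted with cumulative weight:
  x=2 (Gamma, w=6) cum 6
  x=3 (Delta, w=150) cum 156
  x=5 (Epsilon, w=90) cum 246  ← median
  x=6 (Alpha, w=40) cum 286
  x=9 (Beta, w=110) cum 396
⇒ x* = 5
y-coordinate, sorted with cumulative weight:
  y=3 (Gamma, w=6) cum 6
  y=13 (Epsilon, w=90) cum 96
  y=14 (Delta, w=150) cum 246  ← median
  y=17 (Alpha, w=40) cum 286
  y=20 (Beta, w=110) cum 396
⇒ y* = 14

(5, 14)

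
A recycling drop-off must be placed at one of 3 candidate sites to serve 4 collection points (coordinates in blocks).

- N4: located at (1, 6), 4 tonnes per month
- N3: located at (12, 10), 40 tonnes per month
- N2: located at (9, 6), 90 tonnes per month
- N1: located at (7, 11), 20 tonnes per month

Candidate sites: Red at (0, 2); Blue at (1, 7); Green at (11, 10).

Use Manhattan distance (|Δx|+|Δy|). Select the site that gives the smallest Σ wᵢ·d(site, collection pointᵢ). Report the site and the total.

Total weighted distance at each candidate:
  Red (0, 2): total = 2310
  Blue (1, 7): total = 1574
  Green (11, 10): total = 736
Minimum is at Green with total 736 blocks.

Green, total 736 blocks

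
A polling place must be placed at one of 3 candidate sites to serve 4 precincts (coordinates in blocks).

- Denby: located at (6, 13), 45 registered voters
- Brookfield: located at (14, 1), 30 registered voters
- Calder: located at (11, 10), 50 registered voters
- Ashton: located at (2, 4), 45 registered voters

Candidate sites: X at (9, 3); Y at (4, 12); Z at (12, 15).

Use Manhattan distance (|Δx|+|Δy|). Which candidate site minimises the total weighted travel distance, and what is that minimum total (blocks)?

X, total 1605 blocks

Total weighted distance at each candidate:
  X (9, 3): total = 1605
  Y (4, 12): total = 1665
  Z (12, 15): total = 2085
Minimum is at X with total 1605 blocks.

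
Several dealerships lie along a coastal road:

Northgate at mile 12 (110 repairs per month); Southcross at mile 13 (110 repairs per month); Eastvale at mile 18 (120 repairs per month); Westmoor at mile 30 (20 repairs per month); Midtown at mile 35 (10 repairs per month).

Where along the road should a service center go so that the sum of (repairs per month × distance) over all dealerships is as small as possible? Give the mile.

x = 13

For a sum of weighted absolute distances on a line, the optimum is the weighted median (not the mean). Total weight W = 370; half-weight = 185.
Sort by position and accumulate weight:
  mile 12 (Northgate, w=110) → cum 110
  mile 13 (Southcross, w=110) → cum 220  ≥ 185 → median here
  mile 18 (Eastvale, w=120) → cum 340
  mile 30 (Westmoor, w=20) → cum 360
  mile 35 (Midtown, w=10) → cum 370
Optimal location: mile 13.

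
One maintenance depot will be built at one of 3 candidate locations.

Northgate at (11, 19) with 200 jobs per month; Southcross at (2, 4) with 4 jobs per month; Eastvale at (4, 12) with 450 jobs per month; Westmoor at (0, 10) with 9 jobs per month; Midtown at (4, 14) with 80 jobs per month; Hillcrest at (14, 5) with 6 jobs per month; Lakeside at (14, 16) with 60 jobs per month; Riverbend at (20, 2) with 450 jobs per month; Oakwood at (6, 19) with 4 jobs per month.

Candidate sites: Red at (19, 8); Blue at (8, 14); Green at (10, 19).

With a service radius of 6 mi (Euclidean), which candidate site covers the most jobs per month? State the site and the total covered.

Blue, covering 734

Coverage radius r = 6 mi; a point is covered iff (Δx)²+(Δy)² ≤ 6² = 36.
  Red (19, 8): covers {Hillcrest} → 6
  Blue (8, 14): covers {Northgate, Eastvale, Midtown, Oakwood} → 734
  Green (10, 19): covers {Northgate, Lakeside, Oakwood} → 264
Maximum coverage at Blue: 734 jobs per month.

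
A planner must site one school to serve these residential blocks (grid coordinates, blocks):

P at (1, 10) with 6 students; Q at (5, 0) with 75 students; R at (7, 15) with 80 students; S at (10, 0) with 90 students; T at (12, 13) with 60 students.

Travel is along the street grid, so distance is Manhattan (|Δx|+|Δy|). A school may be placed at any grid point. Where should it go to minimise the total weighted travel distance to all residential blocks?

Manhattan distance separates: Σwᵢ(|x−xᵢ|+|y−yᵢ|) = Σwᵢ|x−xᵢ| + Σwᵢ|y−yᵢ|, so x and y are optimised independently as 1-D weighted medians.
Total weight W = 311; half = 155.5.
x-coordinate, sorted with cumulative weight:
  x=1 (P, w=6) cum 6
  x=5 (Q, w=75) cum 81
  x=7 (R, w=80) cum 161  ← median
  x=10 (S, w=90) cum 251
  x=12 (T, w=60) cum 311
⇒ x* = 7
y-coordinate, sorted with cumulative weight:
  y=0 (Q, w=75) cum 75
  y=0 (S, w=90) cum 165  ← median
  y=10 (P, w=6) cum 171
  y=13 (T, w=60) cum 231
  y=15 (R, w=80) cum 311
⇒ y* = 0

(7, 0)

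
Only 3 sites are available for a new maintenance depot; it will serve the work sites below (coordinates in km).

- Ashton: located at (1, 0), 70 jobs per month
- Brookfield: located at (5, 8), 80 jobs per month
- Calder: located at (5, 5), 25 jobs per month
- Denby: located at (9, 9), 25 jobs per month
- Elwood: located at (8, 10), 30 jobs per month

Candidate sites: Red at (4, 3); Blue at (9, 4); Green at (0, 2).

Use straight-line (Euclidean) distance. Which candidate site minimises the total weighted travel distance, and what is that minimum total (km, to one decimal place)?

Total weighted distance at each candidate:
  Red (4, 3): total = 1197.9
  Blue (9, 4): total = 1489.2
  Green (0, 2): total = 1551.6
Minimum is at Red with total 1197.9 km.

Red, total 1197.9 km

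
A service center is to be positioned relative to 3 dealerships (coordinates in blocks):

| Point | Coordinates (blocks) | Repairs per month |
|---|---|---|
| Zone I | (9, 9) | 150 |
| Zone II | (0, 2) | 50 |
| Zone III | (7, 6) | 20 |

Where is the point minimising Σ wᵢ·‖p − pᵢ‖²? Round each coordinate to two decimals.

(6.77, 7.14)

The minimiser of Σwᵢ‖p−pᵢ‖² is the weighted centroid p* = (Σwᵢpᵢ)/(Σwᵢ).
Σwᵢ = 220.
Σwᵢxᵢ = 150·9 + 50·0 + 20·7 = 1490.
Σwᵢyᵢ = 150·9 + 50·2 + 20·6 = 1570.
x* = 1490/220 = 6.77, y* = 1570/220 = 7.14.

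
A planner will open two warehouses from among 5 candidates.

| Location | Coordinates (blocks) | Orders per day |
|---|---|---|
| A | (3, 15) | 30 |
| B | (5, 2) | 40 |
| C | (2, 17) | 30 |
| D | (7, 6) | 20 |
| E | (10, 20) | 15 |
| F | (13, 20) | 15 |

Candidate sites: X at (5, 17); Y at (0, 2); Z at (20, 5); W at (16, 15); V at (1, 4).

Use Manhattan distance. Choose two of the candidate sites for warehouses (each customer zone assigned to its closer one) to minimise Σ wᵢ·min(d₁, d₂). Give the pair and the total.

{X, V}, total 895

Evaluate every pair (each demand assigned to the nearer of the two):
  {X, V}: total = 895
  {X, Y}: total = 915
  {X, W}: total = 1310
  {X, Z}: total = 1355
  {W, V}: total = 1495
  {Y, W}: total = 1575
  {Z, V}: total = 1915
  {Y, V}: total = 1965
  {Y, Z}: total = 2115
  {Z, W}: total = 2155
Best pair: {X, V} with total 895.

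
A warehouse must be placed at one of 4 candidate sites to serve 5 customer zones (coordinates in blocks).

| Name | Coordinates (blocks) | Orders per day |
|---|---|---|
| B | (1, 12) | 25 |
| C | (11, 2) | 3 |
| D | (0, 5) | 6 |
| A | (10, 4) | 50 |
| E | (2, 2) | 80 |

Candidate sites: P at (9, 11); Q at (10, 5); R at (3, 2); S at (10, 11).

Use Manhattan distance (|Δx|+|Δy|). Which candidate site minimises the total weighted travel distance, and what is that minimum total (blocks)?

Total weighted distance at each candidate:
  P (9, 11): total = 2028
  Q (10, 5): total = 1402
  R (3, 2): total = 890
  S (10, 11): total = 2086
Minimum is at R with total 890 blocks.

R, total 890 blocks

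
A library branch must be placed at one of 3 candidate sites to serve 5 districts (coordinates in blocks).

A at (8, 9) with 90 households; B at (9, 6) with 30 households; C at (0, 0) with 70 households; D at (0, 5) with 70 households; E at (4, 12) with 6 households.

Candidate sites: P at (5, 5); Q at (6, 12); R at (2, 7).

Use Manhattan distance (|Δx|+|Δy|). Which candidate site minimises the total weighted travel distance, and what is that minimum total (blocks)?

Total weighted distance at each candidate:
  P (5, 5): total = 1878
  Q (6, 12): total = 2902
  R (2, 7): total = 1912
Minimum is at P with total 1878 blocks.

P, total 1878 blocks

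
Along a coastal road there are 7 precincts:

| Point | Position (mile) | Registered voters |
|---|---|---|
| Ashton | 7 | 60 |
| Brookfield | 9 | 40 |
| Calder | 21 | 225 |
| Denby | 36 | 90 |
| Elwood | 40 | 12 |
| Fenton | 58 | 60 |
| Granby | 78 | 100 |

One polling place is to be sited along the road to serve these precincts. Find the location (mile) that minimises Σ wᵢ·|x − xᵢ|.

For a sum of weighted absolute distances on a line, the optimum is the weighted median (not the mean). Total weight W = 587; half-weight = 293.5.
Sort by position and accumulate weight:
  mile 7 (Ashton, w=60) → cum 60
  mile 9 (Brookfield, w=40) → cum 100
  mile 21 (Calder, w=225) → cum 325  ≥ 293.5 → median here
  mile 36 (Denby, w=90) → cum 415
  mile 40 (Elwood, w=12) → cum 427
  mile 58 (Fenton, w=60) → cum 487
  mile 78 (Granby, w=100) → cum 587
Optimal location: mile 21.

x = 21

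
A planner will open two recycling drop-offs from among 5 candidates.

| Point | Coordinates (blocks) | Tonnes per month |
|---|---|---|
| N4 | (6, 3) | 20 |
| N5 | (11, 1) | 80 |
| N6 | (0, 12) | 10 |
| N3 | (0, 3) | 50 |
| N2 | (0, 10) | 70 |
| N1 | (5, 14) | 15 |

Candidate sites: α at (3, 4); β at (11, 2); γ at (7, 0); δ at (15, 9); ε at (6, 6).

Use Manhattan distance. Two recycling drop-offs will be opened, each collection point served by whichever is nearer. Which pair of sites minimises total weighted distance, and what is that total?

Evaluate every pair (each demand assigned to the nearer of the two):
  {α, β}: total = 1280
  {β, ε}: total = 1545
  {α, γ}: total = 1600
  {γ, ε}: total = 1865
  {α, ε}: total = 1935
  {α, δ}: total = 2080
  {δ, ε}: total = 2265
  {β, γ}: total = 2280
  {β, δ}: total = 2325
  {γ, δ}: total = 2505
Best pair: {α, β} with total 1280.

{α, β}, total 1280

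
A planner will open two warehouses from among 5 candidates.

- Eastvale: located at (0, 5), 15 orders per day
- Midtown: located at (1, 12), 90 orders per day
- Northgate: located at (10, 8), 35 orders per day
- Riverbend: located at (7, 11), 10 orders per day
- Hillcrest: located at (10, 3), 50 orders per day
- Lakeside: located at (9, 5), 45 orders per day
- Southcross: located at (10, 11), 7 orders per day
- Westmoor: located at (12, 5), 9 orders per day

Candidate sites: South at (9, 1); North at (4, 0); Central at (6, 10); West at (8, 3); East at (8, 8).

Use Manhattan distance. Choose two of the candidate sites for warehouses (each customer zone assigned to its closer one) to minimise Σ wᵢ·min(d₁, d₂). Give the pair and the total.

Evaluate every pair (each demand assigned to the nearer of the two):
  {Central, West}: total = 1334
  {South, Central}: total = 1453
  {Central, East}: total = 1513
  {West, East}: total = 1574
  {South, East}: total = 1693
  {North, East}: total = 1863
  {North, Central}: total = 1939
  {North, West}: total = 2179
  {South, West}: total = 2284
  {South, North}: total = 2355
Best pair: {Central, West} with total 1334.

{Central, West}, total 1334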